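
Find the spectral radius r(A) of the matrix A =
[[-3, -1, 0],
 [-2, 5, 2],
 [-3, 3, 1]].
r(A) ≈ 6.4334

The eigenvalues of A are the roots of its characteristic polynomial. With M = A (coefficients from the trace, the sum of principal 2x2 minors, and det A):
  p(λ) = det(λ I - M) = λ^3 - 3λ^2 - 21λ - 7.
No integer candidate from the rational root theorem (±divisors of 7) is a root, so the roots are irrational. The cubic discriminant is Δ = 30996 > 0, so there are three distinct real roots. p(-4) = -35 and p(-3) = 2 have opposite signs, so a root lies in (-4, -3); Newton's method refines it to λ ≈ -3.0801. p(-1) = 10 and p(0) = -7 have opposite signs, so a root lies in (-1, 0); Newton's method refines it to λ ≈ -0.3533. p(6) = -25 and p(7) = 42 have opposite signs, so a root lies in (6, 7); Newton's method refines it to λ ≈ 6.4334. Check (Vieta): the three roots sum to 3, matching tr M = 3.
Thus the eigenvalues (to 4 decimals) are -3.0801 (modulus 3.0801); -0.3533 (modulus 0.3533); 6.4334 (modulus 6.4334). The spectral radius is the largest modulus: r(A) ≈ 6.4334. (Cross-check: r(A) ≤ ||A||_2 ≈ 7.1076; equality holds whenever A is normal, though it can also hold for some non-normal A.)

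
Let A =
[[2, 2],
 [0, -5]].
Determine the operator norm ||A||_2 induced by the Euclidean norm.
||A||_2 = sqrt((33 + sqrt(689))/2) ≈ 5.4428 (= sqrt(largest eigenvalue of A^T A))

||A||_2 = sigma_max(A) = sqrt(lambda_max(A^T A)). Form the symmetric matrix M = A^T A =
[[4, 4],
 [4, 29]].
Its characteristic polynomial (trace, determinant of M give the coefficients) is
  p(λ) = det(λ I - M) = λ^2 - 33λ + 100.
For λ^2 - 33λ + 100 the discriminant is 689. It is nonnegative but not a perfect square, so the roots are real and irrational: λ = (33 ± sqrt(689))/2 ≈ 29.6244, 3.3756.
So the eigenvalues of A^T A are ≈ 3.3756, 29.6244 (all ≥ 0, as they must be for A^T A). The largest is λ_max = (33 + sqrt(689))/2 ≈ 29.6244, hence ||A||_2 = sqrt(λ_max) = sqrt((33 + sqrt(689))/2) ≈ 5.4428.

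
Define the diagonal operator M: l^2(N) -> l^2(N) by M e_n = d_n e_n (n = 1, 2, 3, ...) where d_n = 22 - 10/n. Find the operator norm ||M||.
||M|| = 22

For a diagonal operator on l^2 with entries d_n, ||M|| = sup_n |d_n|. Here d_1 = 12, d_2 = 17, ..., and d_n = 22 - 10/n increases monotonically toward 22. All terms lie in [12, 22), so |d_n| = d_n and the supremum is the limit 22, which is not attained by any individual d_n. Hence ||M|| = 22.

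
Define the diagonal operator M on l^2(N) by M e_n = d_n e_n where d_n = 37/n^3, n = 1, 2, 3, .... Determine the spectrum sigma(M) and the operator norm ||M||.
sigma(M) = {37/n^3 : n ≥ 1} ∪ {0}; ||M|| = 37

A bounded diagonal operator on l^2 with diagonal entries d_n has spectrum equal to the closure of {d_n : n ≥ 1}: every d_n is an eigenvalue (with eigenvector e_n), so {d_n} ⊂ sigma(M); the spectrum is closed, so its closure is too; and for lambda not in the closure, (M - lambda I) has bounded inverse (the diagonal entries 1/(d_n - lambda) are bounded). For our sequence d_n = 37/n^3, n = 1, 2, 3, ...:
  - {d_n} = {37/n^3 : n ≥ 1}; the only limit point is 0
  - closure = {37/n^3 : n ≥ 1} ∪ {0}
For the norm: a diagonal operator has ||M|| = sup_n |d_n|. Here d_n = 37/n^3 is positive and decreasing, so sup_n |d_n| = d_1 = 37. So ||M|| = 37.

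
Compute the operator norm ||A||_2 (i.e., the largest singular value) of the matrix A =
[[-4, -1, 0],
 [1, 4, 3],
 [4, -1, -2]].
||A||_2 ≈ 5.8521 (= sqrt(largest eigenvalue of A^T A))

||A||_2 = sigma_max(A) = sqrt(lambda_max(A^T A)). Form the symmetric matrix M = A^T A =
[[33, 4, -5],
 [4, 18, 14],
 [-5, 14, 13]].
Its characteristic polynomial (trace, sum of principal 2x2 minors, determinant of M give the coefficients) is
  p(λ) = det(λ I - M) = λ^3 - 64λ^2 + 1020λ - 36.
No integer candidate from the rational root theorem (±divisors of 36) is a root, so the roots are irrational. The cubic discriminant is Δ = 21164112 > 0, so there are three distinct real roots. p(0) = -36 and p(1) = 921 have opposite signs, so a root lies in (0, 1); Newton's method refines it to λ ≈ 0.0354. p(29) = 109 and p(30) = -36 have opposite signs, so a root lies in (29, 30); Newton's method refines it to λ ≈ 29.7171. p(34) = -36 and p(35) = 139 have opposite signs, so a root lies in (34, 35); Newton's method refines it to λ ≈ 34.2475. Check (Vieta): the three roots sum to 64, matching tr M = 64.
So the eigenvalues of A^T A are ≈ 0.0354, 29.7171, 34.2475 (all ≥ 0, as they must be for A^T A). The largest is λ_max ≈ 34.2475, hence ||A||_2 = sqrt(λ_max) ≈ 5.8521.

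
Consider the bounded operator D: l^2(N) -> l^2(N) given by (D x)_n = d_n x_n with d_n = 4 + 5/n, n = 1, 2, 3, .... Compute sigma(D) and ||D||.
sigma(D) = {4 + 5/n : n ≥ 1} ∪ {4}; ||D|| = 9

A bounded diagonal operator on l^2 with diagonal entries d_n has spectrum equal to the closure of {d_n : n ≥ 1}: every d_n is an eigenvalue (with eigenvector e_n), so {d_n} ⊂ sigma(D); the spectrum is closed, so its closure is too; and for lambda not in the closure, (D - lambda I) has bounded inverse (the diagonal entries 1/(d_n - lambda) are bounded). For our sequence d_n = 4 + 5/n, n = 1, 2, 3, ...:
  - {d_n} = {4 + 5/n : n ≥ 1}; the only limit point is 4
  - closure = {4 + 5/n : n ≥ 1} ∪ {4}
For the norm: a diagonal operator has ||D|| = sup_n |d_n|. Here d_n = 4 + 5/n is positive and decreasing, so sup_n |d_n| = d_1 = 4 + 5 = 9. So ||D|| = 9.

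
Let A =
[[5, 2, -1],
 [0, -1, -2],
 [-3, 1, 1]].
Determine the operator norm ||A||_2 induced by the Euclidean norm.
||A||_2 ≈ 6.1221 (= sqrt(largest eigenvalue of A^T A))

||A||_2 = sigma_max(A) = sqrt(lambda_max(A^T A)). Form the symmetric matrix M = A^T A =
[[34, 7, -8],
 [7, 6, 1],
 [-8, 1, 6]].
Its characteristic polynomial (trace, sum of principal 2x2 minors, determinant of M give the coefficients) is
  p(λ) = det(λ I - M) = λ^3 - 46λ^2 + 330λ - 400.
No integer candidate from the rational root theorem (±divisors of 400) is a root, so the roots are irrational. The cubic discriminant is Δ = 35922800 > 0, so there are three distinct real roots. p(1) = -115 and p(2) = 84 have opposite signs, so a root lies in (1, 2); Newton's method refines it to λ ≈ 1.5259. p(6) = 140 and p(7) = -1 have opposite signs, so a root lies in (6, 7); Newton's method refines it to λ ≈ 6.994. p(37) = -511 and p(38) = 588 have opposite signs, so a root lies in (37, 38); Newton's method refines it to λ ≈ 37.4801. Check (Vieta): the three roots sum to 46, matching tr M = 46.
So the eigenvalues of A^T A are ≈ 1.5259, 6.994, 37.4801 (all ≥ 0, as they must be for A^T A). The largest is λ_max ≈ 37.4801, hence ||A||_2 = sqrt(λ_max) ≈ 6.1221.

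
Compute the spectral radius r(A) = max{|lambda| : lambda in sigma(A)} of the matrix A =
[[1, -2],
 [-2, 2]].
r(A) = (3 + sqrt(17))/2 ≈ 3.5616

The eigenvalues of A are the roots of its characteristic polynomial. With M = A (coefficients from the trace and determinant):
  p(λ) = det(λ I - M) = λ^2 - 3λ - 2.
For λ^2 - 3λ - 2 the discriminant is 17. It is nonnegative but not a perfect square, so the roots are real and irrational: λ = (3 ± sqrt(17))/2 ≈ 3.5616, -0.5616.
Thus the eigenvalues (to 4 decimals) are 3.5616 (modulus 3.5616); -0.5616 (modulus 0.5616). The spectral radius is the largest modulus: r(A) = (3 + sqrt(17))/2 ≈ 3.5616. (Cross-check: r(A) ≤ ||A||_2 ≈ 3.5616; equality holds whenever A is normal, though it can also hold for some non-normal A.)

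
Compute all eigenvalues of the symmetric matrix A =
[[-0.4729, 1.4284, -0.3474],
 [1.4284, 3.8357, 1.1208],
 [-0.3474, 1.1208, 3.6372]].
sigma(A) ≈ {-1, 3, 5}

A is real symmetric, so its spectrum consists of real eigenvalues. Expanding the characteristic polynomial of the displayed matrix gives
  det(λ I - A) = p(λ) = λ^3 + (-7)λ^2 + (7)λ + (15).
Solving p(λ) = 0 yields eigenvalues ≈ -1, 3, 5. (A is shown rounded to 4 decimals, so these recover the underlying integer eigenvalues to within that precision.)
Verification: the trace of A = 7 equals the sum of eigenvalues 7, and det(A) ≈ -14.9998 matches the eigenvalue product -15.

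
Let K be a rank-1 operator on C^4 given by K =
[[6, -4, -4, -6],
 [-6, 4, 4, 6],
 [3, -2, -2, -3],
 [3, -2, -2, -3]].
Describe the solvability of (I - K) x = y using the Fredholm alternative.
(I - K) is invertible (det(I - K) = -4 ≠ 0), so for every y in C^4 the equation (I - K) x = y has a unique solution.

K has rank 1, so it is an outer product K = u v^T: every row of K is a multiple of one row vector. Reading off the entries, u = (2, -2, 1, 1) and v = (3, -2, -2, -3) (row i of K equals u_i·v^T). A rank-one matrix u v^T satisfies K u = u (v·u) and kills the (3)-dimensional subspace v^⊥, so its characteristic polynomial is lambda^3 (lambda - v·u) with v·u = tr K = 5. Hence the eigenvalues of I - K are 1 (multiplicity 3) and 1 - (5) = -4, so det(I - K) = -4. (Direct check: I - K =
[[-5, 4, 4, 6],
 [6, -3, -4, -6],
 [-3, 2, 3, 3],
 [-3, 2, 2, 4]]
has determinant -4.) The finite-dimensional Fredholm alternative says: either (I - K) is invertible, or ker(I - K) ≠ {0} and then range(I - K) = ker((I - K)^*)^⊥, with dim ker(I - K) = dim ker((I - K)^*). Since det(I - K) ≠ 0, 1 is not an eigenvalue of K and ker(I - K) = {0}, so we are in the first case: for every y there is a unique x = (I - K)^(-1) y. Explicitly, by the Sherman–Morrison formula, (I - u v^T)^(-1) = I + u v^T/(1 - v·u), i.e. (I - K)^(-1) = I + K/(-4).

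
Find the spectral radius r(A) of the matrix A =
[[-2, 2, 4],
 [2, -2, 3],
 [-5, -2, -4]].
r(A) ≈ 5.1046

The eigenvalues of A are the roots of its characteristic polynomial. With M = A (coefficients from the trace, the sum of principal 2x2 minors, and det A):
  p(λ) = det(λ I - M) = λ^3 + 8λ^2 + 42λ + 98.
No integer candidate from the rational root theorem (±divisors of 98) is a root, so the roots are irrational. The cubic discriminant is Δ = -50764 < 0, so there is one real root and a complex-conjugate pair. p(-4) = -6 and p(-3) = 17 have opposite signs, so a root lies in (-4, -3); Newton's method refines it to λ ≈ -3.761. Dividing out (λ - (-3.761)) leaves approximately λ^2 + 4.239λ + 26.0571. For λ^2 + 4.239λ + 26.0571 the discriminant is -86.2591. It is negative, so the remaining roots are the complex-conjugate pair λ ≈ -2.1195 ± 4.6438i. Their product equals the constant term, so |λ|^2 ≈ 26.0571 and |λ| ≈ 5.1046.
Thus the eigenvalues (to 4 decimals) are -3.761 (modulus 3.761); -2.1195 ± 4.6438i (modulus 5.1046). The spectral radius is the largest modulus: r(A) ≈ 5.1046. (Cross-check: r(A) ≤ ||A||_2 ≈ 7.5678; equality holds whenever A is normal, though it can also hold for some non-normal A.)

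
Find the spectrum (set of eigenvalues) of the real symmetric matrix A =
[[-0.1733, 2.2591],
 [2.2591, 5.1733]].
sigma(A) ≈ {-1, 6}

A is real symmetric, so its spectrum consists of real eigenvalues. Expanding the characteristic polynomial of the displayed matrix gives
  det(λ I - A) = p(λ) = λ^2 + (-5)λ + (-6).
Solving p(λ) = 0 yields eigenvalues ≈ -1, 6. (A is shown rounded to 4 decimals, so these recover the underlying integer eigenvalues to within that precision.)
Verification: the trace of A = 5 equals the sum of eigenvalues 5, and det(A) ≈ -6.0001 matches the eigenvalue product -6.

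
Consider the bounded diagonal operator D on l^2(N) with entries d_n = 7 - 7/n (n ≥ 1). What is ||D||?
||D|| = 7

For a diagonal operator on l^2 with entries d_n, ||D|| = sup_n |d_n|. Here d_1 = 0, d_2 = 7/2, ..., and d_n = 7 - 7/n increases monotonically toward 7. All terms lie in [0, 7), so |d_n| = d_n and the supremum is the limit 7, which is not attained by any individual d_n. Hence ||D|| = 7.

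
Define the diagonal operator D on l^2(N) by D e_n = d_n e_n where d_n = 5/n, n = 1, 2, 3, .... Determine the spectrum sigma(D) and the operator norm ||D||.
sigma(D) = {5/n : n ≥ 1} ∪ {0}; ||D|| = 5

A bounded diagonal operator on l^2 with diagonal entries d_n has spectrum equal to the closure of {d_n : n ≥ 1}: every d_n is an eigenvalue (with eigenvector e_n), so {d_n} ⊂ sigma(D); the spectrum is closed, so its closure is too; and for lambda not in the closure, (D - lambda I) has bounded inverse (the diagonal entries 1/(d_n - lambda) are bounded). For our sequence d_n = 5/n, n = 1, 2, 3, ...:
  - {d_n} = {5/n : n ≥ 1}; the only limit point is 0
  - closure = {5/n : n ≥ 1} ∪ {0}
For the norm: a diagonal operator has ||D|| = sup_n |d_n|. Here d_n = 5/n is positive and decreasing, so sup_n |d_n| = d_1 = 5. So ||D|| = 5.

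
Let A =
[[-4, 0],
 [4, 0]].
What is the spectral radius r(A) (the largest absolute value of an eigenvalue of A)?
r(A) = 4

The eigenvalues of A are the roots of its characteristic polynomial. With M = A (coefficients from the trace and determinant):
  p(λ) = det(λ I - M) = λ^2 + 4λ.
For λ^2 + 4λ the discriminant is 16. It is a perfect square (4^2), so the roots are rational: λ = (-4 ± 4)/2 = 0, -4.
Thus the eigenvalues (to 4 decimals) are 0 (modulus 0); -4 (modulus 4). The spectral radius is the largest modulus: r(A) = 4. (Cross-check: r(A) ≤ ||A||_2 ≈ 5.6569; equality holds whenever A is normal, though it can also hold for some non-normal A.)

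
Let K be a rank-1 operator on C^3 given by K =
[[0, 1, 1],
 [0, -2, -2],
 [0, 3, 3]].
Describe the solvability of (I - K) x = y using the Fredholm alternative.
(I - K) is singular (det(I - K) = 0, i.e. 1 ∈ sigma(K)). (I - K) x = y is solvable iff y ⊥ ker((I - K)^*) = span{(0, 1, 1)}, i.e. iff y_2 + y_3 = 0. When solvable, the solutions are x = y + c·(1, -2, 3), c arbitrary (ker(I - K) = span{(1, -2, 3)}, dimension 1).

K has rank 1, so it is an outer product K = u v^T: every row of K is a multiple of one row vector. Reading off the entries, u = (1, -2, 3) and v = (0, 1, 1) (row i of K equals u_i·v^T). A rank-one matrix u v^T satisfies K u = u (v·u) and kills the (2)-dimensional subspace v^⊥, so its characteristic polynomial is lambda^2 (lambda - v·u) with v·u = tr K = 1. Hence the eigenvalues of I - K are 1 (multiplicity 2) and 1 - (1) = 0, so det(I - K) = 0. (Direct check: I - K =
[[1, -1, -1],
 [0, 3, 2],
 [0, -3, -2]]
has determinant 0.) So 1 is an eigenvalue of K and (I - K) is not invertible. The finite-dimensional Fredholm alternative says: either (I - K) is invertible, or ker(I - K) ≠ {0} and then range(I - K) = ker((I - K)^*)^⊥, with dim ker(I - K) = dim ker((I - K)^*). We are in the second case, so we need both kernels. Kernel of I - K: (I - K) u = u - u (v·u) = u - u = 0, so ker(I - K) = span{u} = span{(1, -2, 3)} (it is exactly 1-dimensional because rank(I - K) = 2). Kernel of the adjoint: K is real, so (I - K)^* = I - K^T = I - v u^T, and (I - v u^T) v = v - v (u·v) = 0; hence ker((I - K)^*) = span{v} = span{(0, 1, 1)}. Therefore (I - K) x = y is solvable iff <y, v> = 0, i.e. iff y_2 + y_3 = 0. When this holds, K y = u (v·y) = 0, so (I - K) y = y and x = y is a particular solution; the full solution set is the line x = y + c·u = y + c·(1, -2, 3), c ∈ C.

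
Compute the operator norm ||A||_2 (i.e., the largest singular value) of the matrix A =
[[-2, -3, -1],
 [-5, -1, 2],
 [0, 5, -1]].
||A||_2 ≈ 6.7142 (= sqrt(largest eigenvalue of A^T A))

||A||_2 = sigma_max(A) = sqrt(lambda_max(A^T A)). Form the symmetric matrix M = A^T A =
[[29, 11, -8],
 [11, 35, -4],
 [-8, -4, 6]].
Its characteristic polynomial (trace, sum of principal 2x2 minors, determinant of M give the coefficients) is
  p(λ) = det(λ I - M) = λ^3 - 70λ^2 + 1198λ - 3364.
No integer candidate from the rational root theorem (±divisors of 3364) is a root, so the roots are irrational. The cubic discriminant is Δ = 311939360 > 0, so there are three distinct real roots. p(3) = -373 and p(4) = 372 have opposite signs, so a root lies in (3, 4); Newton's method refines it to λ ≈ 3.4807. p(21) = 185 and p(22) = -240 have opposite signs, so a root lies in (21, 22); Newton's method refines it to λ ≈ 21.4385. p(45) = -79 and p(46) = 960 have opposite signs, so a root lies in (45, 46); Newton's method refines it to λ ≈ 45.0808. Check (Vieta): the three roots sum to 70, matching tr M = 70.
So the eigenvalues of A^T A are ≈ 3.4807, 21.4385, 45.0808 (all ≥ 0, as they must be for A^T A). The largest is λ_max ≈ 45.0808, hence ||A||_2 = sqrt(λ_max) ≈ 6.7142.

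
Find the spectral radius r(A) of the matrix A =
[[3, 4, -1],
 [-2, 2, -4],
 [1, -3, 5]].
r(A) ≈ 4.6963

The eigenvalues of A are the roots of its characteristic polynomial. With M = A (coefficients from the trace, the sum of principal 2x2 minors, and det A):
  p(λ) = det(λ I - M) = λ^3 - 10λ^2 + 28λ - 14.
No integer candidate from the rational root theorem (±divisors of 14) is a root, so the roots are irrational. The cubic discriminant is Δ = -140 < 0, so there is one real root and a complex-conjugate pair. p(0) = -14 and p(1) = 5 have opposite signs, so a root lies in (0, 1); Newton's method refines it to λ ≈ 0.6348. Dividing out (λ - (0.6348)) leaves approximately λ^2 - 9.3652λ + 22.0552. For λ^2 - 9.3652λ + 22.0552 the discriminant is -0.5134. It is negative, so the remaining roots are the complex-conjugate pair λ ≈ 4.6826 ± 0.3583i. Their product equals the constant term, so |λ|^2 ≈ 22.0552 and |λ| ≈ 4.6963.
Thus the eigenvalues (to 4 decimals) are 0.6348 (modulus 0.6348); 4.6826 ± 0.3583i (modulus 4.6963). The spectral radius is the largest modulus: r(A) ≈ 4.6963. (Cross-check: r(A) ≤ ||A||_2 ≈ 7.984; equality holds whenever A is normal, though it can also hold for some non-normal A.)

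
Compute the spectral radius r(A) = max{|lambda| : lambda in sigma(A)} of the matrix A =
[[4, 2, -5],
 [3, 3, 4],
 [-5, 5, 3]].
r(A) = (4 + sqrt(184))/2 ≈ 8.7823

The eigenvalues of A are the roots of its characteristic polynomial. With M = A (coefficients from the trace, the sum of principal 2x2 minors, and det A):
  p(λ) = det(λ I - M) = λ^3 - 10λ^2 - 18λ + 252.
By the rational root theorem any rational root is an integer divisor of 252. Testing λ = 6: p(6) = 216 - 360 - 108 + 252 = 0, so λ = 6 is a root. Dividing out (λ - 6) leaves p(λ) = (λ - 6)(λ^2 - 4λ - 42). For λ^2 - 4λ - 42 the discriminant is 184. It is nonnegative but not a perfect square, so the roots are real and irrational: λ = (4 ± sqrt(184))/2 ≈ 8.7823, -4.7823.
Thus the eigenvalues (to 4 decimals) are 8.7823 (modulus 8.7823); -4.7823 (modulus 4.7823); 6 (modulus 6). The spectral radius is the largest modulus: r(A) = (4 + sqrt(184))/2 ≈ 8.7823. (Cross-check: r(A) ≤ ||A||_2 ≈ 8.9715; equality holds whenever A is normal, though it can also hold for some non-normal A.)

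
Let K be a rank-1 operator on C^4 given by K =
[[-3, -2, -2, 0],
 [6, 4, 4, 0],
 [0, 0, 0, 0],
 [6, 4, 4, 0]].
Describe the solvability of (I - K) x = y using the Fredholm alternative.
(I - K) is singular (det(I - K) = 0, i.e. 1 ∈ sigma(K)). (I - K) x = y is solvable iff y ⊥ ker((I - K)^*) = span{(-3, -2, -2, 0)}, i.e. iff -3y_1 - 2y_2 - 2y_3 = 0. When solvable, the solutions are x = y + c·(1, -2, 0, -2), c arbitrary (ker(I - K) = span{(1, -2, 0, -2)}, dimension 1).

K has rank 1, so it is an outer product K = u v^T: every row of K is a multiple of one row vector. Reading off the entries, u = (1, -2, 0, -2) and v = (-3, -2, -2, 0) (row i of K equals u_i·v^T). A rank-one matrix u v^T satisfies K u = u (v·u) and kills the (3)-dimensional subspace v^⊥, so its characteristic polynomial is lambda^3 (lambda - v·u) with v·u = tr K = 1. Hence the eigenvalues of I - K are 1 (multiplicity 3) and 1 - (1) = 0, so det(I - K) = 0. (Direct check: I - K =
[[4, 2, 2, 0],
 [-6, -3, -4, 0],
 [0, 0, 1, 0],
 [-6, -4, -4, 1]]
has determinant 0.) So 1 is an eigenvalue of K and (I - K) is not invertible. The finite-dimensional Fredholm alternative says: either (I - K) is invertible, or ker(I - K) ≠ {0} and then range(I - K) = ker((I - K)^*)^⊥, with dim ker(I - K) = dim ker((I - K)^*). We are in the second case, so we need both kernels. Kernel of I - K: (I - K) u = u - u (v·u) = u - u = 0, so ker(I - K) = span{u} = span{(1, -2, 0, -2)} (it is exactly 1-dimensional because rank(I - K) = 3). Kernel of the adjoint: K is real, so (I - K)^* = I - K^T = I - v u^T, and (I - v u^T) v = v - v (u·v) = 0; hence ker((I - K)^*) = span{v} = span{(-3, -2, -2, 0)}. Therefore (I - K) x = y is solvable iff <y, v> = 0, i.e. iff -3y_1 - 2y_2 - 2y_3 = 0. When this holds, K y = u (v·y) = 0, so (I - K) y = y and x = y is a particular solution; the full solution set is the line x = y + c·u = y + c·(1, -2, 0, -2), c ∈ C.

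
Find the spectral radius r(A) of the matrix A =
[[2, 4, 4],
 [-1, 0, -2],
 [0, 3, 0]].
r(A) = sqrt(10) ≈ 3.1623

The eigenvalues of A are the roots of its characteristic polynomial. With M = A (coefficients from the trace, the sum of principal 2x2 minors, and det A):
  p(λ) = det(λ I - M) = λ^3 - 2λ^2 + 10λ.
The constant term is 0, so λ = 0 is a root. Dividing out λ leaves p(λ) = λ(λ^2 - 2λ + 10). For λ^2 - 2λ + 10 the discriminant is -36. It is negative, so the roots are the complex-conjugate pair λ = 1 ± (sqrt(36)/2) i ≈ 1 ± 3i. For a conjugate pair the product of the roots equals the constant term, so |λ|^2 = 10 and |λ| = sqrt(10) ≈ 3.1623.
Thus the eigenvalues (to 4 decimals) are 1 ± 3i (modulus 3.1623); 0 (modulus 0). The spectral radius is the largest modulus: r(A) = sqrt(10) ≈ 3.1623. (Cross-check: r(A) ≤ ||A||_2 ≈ 6.5489; equality holds whenever A is normal, though it can also hold for some non-normal A.)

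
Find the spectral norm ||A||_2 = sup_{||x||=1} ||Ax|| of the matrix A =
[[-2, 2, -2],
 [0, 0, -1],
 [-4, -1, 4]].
||A||_2 ≈ 5.8071 (= sqrt(largest eigenvalue of A^T A))

||A||_2 = sigma_max(A) = sqrt(lambda_max(A^T A)). Form the symmetric matrix M = A^T A =
[[20, 0, -12],
 [0, 5, -8],
 [-12, -8, 21]].
Its characteristic polynomial (trace, sum of principal 2x2 minors, determinant of M give the coefficients) is
  p(λ) = det(λ I - M) = λ^3 - 46λ^2 + 417λ - 100.
No integer candidate from the rational root theorem (±divisors of 100) is a root, so the roots are irrational. The cubic discriminant is Δ = 73225472 > 0, so there are three distinct real roots. p(0) = -100 and p(1) = 272 have opposite signs, so a root lies in (0, 1); Newton's method refines it to λ ≈ 0.2465. p(12) = 8 and p(13) = -256 have opposite signs, so a root lies in (12, 13); Newton's method refines it to λ ≈ 12.0313. p(33) = -496 and p(34) = 206 have opposite signs, so a root lies in (33, 34); Newton's method refines it to λ ≈ 33.7222. Check (Vieta): the three roots sum to 46, matching tr M = 46.
So the eigenvalues of A^T A are ≈ 0.2465, 12.0313, 33.7222 (all ≥ 0, as they must be for A^T A). The largest is λ_max ≈ 33.7222, hence ||A||_2 = sqrt(λ_max) ≈ 5.8071.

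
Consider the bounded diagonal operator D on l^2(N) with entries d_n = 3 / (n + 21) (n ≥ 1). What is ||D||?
||D|| = 3/22 (attained at n = 1)

For D diagonal, ||D|| = sup_n |d_n| = sup_n 3/(n + 21). This is positive and strictly decreasing in n, so the supremum is attained at n = 1: d_1 = 3/(1 + 21) = 3/22. Hence ||D|| = 3/22.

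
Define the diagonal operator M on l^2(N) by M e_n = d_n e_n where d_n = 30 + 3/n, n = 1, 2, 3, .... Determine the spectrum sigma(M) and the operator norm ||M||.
sigma(M) = {30 + 3/n : n ≥ 1} ∪ {30}; ||M|| = 33

A bounded diagonal operator on l^2 with diagonal entries d_n has spectrum equal to the closure of {d_n : n ≥ 1}: every d_n is an eigenvalue (with eigenvector e_n), so {d_n} ⊂ sigma(M); the spectrum is closed, so its closure is too; and for lambda not in the closure, (M - lambda I) has bounded inverse (the diagonal entries 1/(d_n - lambda) are bounded). For our sequence d_n = 30 + 3/n, n = 1, 2, 3, ...:
  - {d_n} = {30 + 3/n : n ≥ 1}; the only limit point is 30
  - closure = {30 + 3/n : n ≥ 1} ∪ {30}
For the norm: a diagonal operator has ||M|| = sup_n |d_n|. Here d_n = 30 + 3/n is positive and decreasing, so sup_n |d_n| = d_1 = 30 + 3 = 33. So ||M|| = 33.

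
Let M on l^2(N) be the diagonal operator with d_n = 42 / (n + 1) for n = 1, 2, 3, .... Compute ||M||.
||M|| = 21 (attained at n = 1)

For M diagonal, ||M|| = sup_n |d_n| = sup_n 42/(n + 1). This is positive and strictly decreasing in n, so the supremum is attained at n = 1: d_1 = 42/(1 + 1) = 21. Hence ||M|| = 21.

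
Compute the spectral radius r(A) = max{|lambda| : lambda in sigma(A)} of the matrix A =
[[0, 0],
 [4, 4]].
r(A) = 4

The eigenvalues of A are the roots of its characteristic polynomial. With M = A (coefficients from the trace and determinant):
  p(λ) = det(λ I - M) = λ^2 - 4λ.
For λ^2 - 4λ the discriminant is 16. It is a perfect square (4^2), so the roots are rational: λ = (4 ± 4)/2 = 4, 0.
Thus the eigenvalues (to 4 decimals) are 4 (modulus 4); 0 (modulus 0). The spectral radius is the largest modulus: r(A) = 4. (Cross-check: r(A) ≤ ||A||_2 ≈ 5.6569; equality holds whenever A is normal, though it can also hold for some non-normal A.)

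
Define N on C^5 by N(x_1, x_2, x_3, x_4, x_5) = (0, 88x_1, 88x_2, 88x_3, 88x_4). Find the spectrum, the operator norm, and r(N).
sigma(N) = {0}; ||N|| = 88; r(N) = 0. (N is nilpotent with N^5 = 0.)

On C^5, N is a strictly lower-triangular matrix with 88 on the subdiagonal and zeros elsewhere, so its characteristic polynomial is lambda^5 and every eigenvalue is 0: sigma(N) = {0}. For the operator norm, N e_i = 88e_{i+1} for i = 1, ..., 4 and N e_5 = 0, so the singular values of N are 88 (with multiplicity 4) and 0; hence ||N|| = 88. The spectral radius r(N) = max|lambda| = 0. Note ||N|| > r(N) — characteristic of non-normal nilpotent operators. Indeed N^5 = 0.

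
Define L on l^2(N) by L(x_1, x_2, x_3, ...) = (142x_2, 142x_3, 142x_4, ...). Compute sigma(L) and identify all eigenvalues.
sigma(L) = closed disk {z in C : |z| ≤ 142}; sigma_p(L) = open disk {z in C : |z| < 142}

Note L = 142·V where V is the unit left shift (V x)_k = x_{k+1}; so sigma(L) = 142·sigma(V) and ||L|| = 142||V||. ||L x||^2 = 20164sum_{k≥2} |x_k|^2 ≤ 20164||x||^2, with equality on {x : x_1 = 0}, so ||L|| = 142. For any lambda with |lambda| < 142, set r = lambda/142 (|r| < 1); the vector x = (1, r, r^2, ...) is in l^2 and satisfies L x = 142(r, r^2, ...) = lambda x, so lambda is an eigenvalue. On the boundary |lambda| = 142 the geometric series diverges, so no l^2 eigenvector exists, but these lambda lie in the approximate point spectrum. Hence sigma(L) is the closed disk of radius 142 and sigma_p(L) is the open disk.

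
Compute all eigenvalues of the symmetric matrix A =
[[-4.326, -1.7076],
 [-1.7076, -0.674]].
sigma(A) ≈ {-5, 0}

A is real symmetric, so its spectrum consists of real eigenvalues. Expanding the characteristic polynomial of the displayed matrix gives
  det(λ I - A) = p(λ) = λ^2 + (5)λ + (0).
Solving p(λ) = 0 yields eigenvalues ≈ -5, 0. (A is shown rounded to 4 decimals, so these recover the underlying integer eigenvalues to within that precision.)
Verification: the trace of A = -5 equals the sum of eigenvalues -5, and det(A) ≈ -0.0002 matches the eigenvalue product 0.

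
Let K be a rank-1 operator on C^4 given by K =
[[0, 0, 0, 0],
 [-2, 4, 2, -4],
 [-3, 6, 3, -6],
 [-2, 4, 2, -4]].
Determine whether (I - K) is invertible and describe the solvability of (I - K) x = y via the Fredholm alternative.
(I - K) is invertible (det(I - K) = -2 ≠ 0), so for every y in C^4 the equation (I - K) x = y has a unique solution.

K has rank 1, so it is an outer product K = u v^T: every row of K is a multiple of one row vector. Reading off the entries, u = (0, 2, 3, 2) and v = (-1, 2, 1, -2) (row i of K equals u_i·v^T). A rank-one matrix u v^T satisfies K u = u (v·u) and kills the (3)-dimensional subspace v^⊥, so its characteristic polynomial is lambda^3 (lambda - v·u) with v·u = tr K = 3. Hence the eigenvalues of I - K are 1 (multiplicity 3) and 1 - (3) = -2, so det(I - K) = -2. (Direct check: I - K =
[[1, 0, 0, 0],
 [2, -3, -2, 4],
 [3, -6, -2, 6],
 [2, -4, -2, 5]]
has determinant -2.) The finite-dimensional Fredholm alternative says: either (I - K) is invertible, or ker(I - K) ≠ {0} and then range(I - K) = ker((I - K)^*)^⊥, with dim ker(I - K) = dim ker((I - K)^*). Since det(I - K) ≠ 0, 1 is not an eigenvalue of K and ker(I - K) = {0}, so we are in the first case: for every y there is a unique x = (I - K)^(-1) y. Explicitly, by the Sherman–Morrison formula, (I - u v^T)^(-1) = I + u v^T/(1 - v·u), i.e. (I - K)^(-1) = I + K/(-2).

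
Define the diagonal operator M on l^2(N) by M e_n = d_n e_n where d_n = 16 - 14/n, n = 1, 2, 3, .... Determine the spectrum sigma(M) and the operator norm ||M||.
sigma(M) = {16 - 14/n : n ≥ 1} ∪ {16}; ||M|| = 16

A bounded diagonal operator on l^2 with diagonal entries d_n has spectrum equal to the closure of {d_n : n ≥ 1}: every d_n is an eigenvalue (with eigenvector e_n), so {d_n} ⊂ sigma(M); the spectrum is closed, so its closure is too; and for lambda not in the closure, (M - lambda I) has bounded inverse (the diagonal entries 1/(d_n - lambda) are bounded). For our sequence d_n = 16 - 14/n, n = 1, 2, 3, ...:
  - {d_n} = {16 - 14/n : n ≥ 1}; the only limit point is 16
  - closure = {16 - 14/n : n ≥ 1} ∪ {16}
For the norm: a diagonal operator has ||M|| = sup_n |d_n|. Here d_n = 16 - 14/n increases monotonically from d_1 = 2 toward 16, with all terms in [2, 16); so sup_n |d_n| = 16 (the supremum is the limit, not attained). So ||M|| = 16.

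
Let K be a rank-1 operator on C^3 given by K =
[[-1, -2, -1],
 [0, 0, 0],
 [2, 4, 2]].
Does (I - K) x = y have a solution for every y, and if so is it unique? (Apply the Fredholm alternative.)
(I - K) is singular (det(I - K) = 0, i.e. 1 ∈ sigma(K)). (I - K) x = y is solvable iff y ⊥ ker((I - K)^*) = span{(-1, -2, -1)}, i.e. iff -y_1 - 2y_2 - y_3 = 0. When solvable, the solutions are x = y + c·(1, 0, -2), c arbitrary (ker(I - K) = span{(1, 0, -2)}, dimension 1).

K has rank 1, so it is an outer product K = u v^T: every row of K is a multiple of one row vector. Reading off the entries, u = (1, 0, -2) and v = (-1, -2, -1) (row i of K equals u_i·v^T). A rank-one matrix u v^T satisfies K u = u (v·u) and kills the (2)-dimensional subspace v^⊥, so its characteristic polynomial is lambda^2 (lambda - v·u) with v·u = tr K = 1. Hence the eigenvalues of I - K are 1 (multiplicity 2) and 1 - (1) = 0, so det(I - K) = 0. (Direct check: I - K =
[[2, 2, 1],
 [0, 1, 0],
 [-2, -4, -1]]
has determinant 0.) So 1 is an eigenvalue of K and (I - K) is not invertible. The finite-dimensional Fredholm alternative says: either (I - K) is invertible, or ker(I - K) ≠ {0} and then range(I - K) = ker((I - K)^*)^⊥, with dim ker(I - K) = dim ker((I - K)^*). We are in the second case, so we need both kernels. Kernel of I - K: (I - K) u = u - u (v·u) = u - u = 0, so ker(I - K) = span{u} = span{(1, 0, -2)} (it is exactly 1-dimensional because rank(I - K) = 2). Kernel of the adjoint: K is real, so (I - K)^* = I - K^T = I - v u^T, and (I - v u^T) v = v - v (u·v) = 0; hence ker((I - K)^*) = span{v} = span{(-1, -2, -1)}. Therefore (I - K) x = y is solvable iff <y, v> = 0, i.e. iff -y_1 - 2y_2 - y_3 = 0. When this holds, K y = u (v·y) = 0, so (I - K) y = y and x = y is a particular solution; the full solution set is the line x = y + c·u = y + c·(1, 0, -2), c ∈ C.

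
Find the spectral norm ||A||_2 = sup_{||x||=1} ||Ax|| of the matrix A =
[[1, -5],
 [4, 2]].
||A||_2 = sqrt((46 + sqrt(180))/2) ≈ 5.4505 (= sqrt(largest eigenvalue of A^T A))

||A||_2 = sigma_max(A) = sqrt(lambda_max(A^T A)). Form the symmetric matrix M = A^T A =
[[17, 3],
 [3, 29]].
Its characteristic polynomial (trace, determinant of M give the coefficients) is
  p(λ) = det(λ I - M) = λ^2 - 46λ + 484.
For λ^2 - 46λ + 484 the discriminant is 180. It is nonnegative but not a perfect square, so the roots are real and irrational: λ = (46 ± sqrt(180))/2 ≈ 29.7082, 16.2918.
So the eigenvalues of A^T A are ≈ 16.2918, 29.7082 (all ≥ 0, as they must be for A^T A). The largest is λ_max = (46 + sqrt(180))/2 ≈ 29.7082, hence ||A||_2 = sqrt(λ_max) = sqrt((46 + sqrt(180))/2) ≈ 5.4505.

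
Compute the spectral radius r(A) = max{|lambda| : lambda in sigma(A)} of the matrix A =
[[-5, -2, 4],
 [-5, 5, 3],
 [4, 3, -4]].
r(A) ≈ 9.8658

The eigenvalues of A are the roots of its characteristic polynomial. With M = A (coefficients from the trace, the sum of principal 2x2 minors, and det A):
  p(λ) = det(λ I - M) = λ^3 + 4λ^2 - 60λ - 21.
No integer candidate from the rational root theorem (±divisors of 21) is a root, so the roots are irrational. The cubic discriminant is Δ = 1005789 > 0, so there are three distinct real roots. p(-10) = -21 and p(-9) = 114 have opposite signs, so a root lies in (-10, -9); Newton's method refines it to λ ≈ -9.8658. p(-1) = 42 and p(0) = -21 have opposite signs, so a root lies in (-1, 0); Newton's method refines it to λ ≈ -0.3428. p(6) = -21 and p(7) = 98 have opposite signs, so a root lies in (6, 7); Newton's method refines it to λ ≈ 6.2087. Check (Vieta): the three roots sum to -4, matching tr M = -4.
Thus the eigenvalues (to 4 decimals) are -9.8658 (modulus 9.8658); -0.3428 (modulus 0.3428); 6.2087 (modulus 6.2087). The spectral radius is the largest modulus: r(A) ≈ 9.8658. (Cross-check: r(A) ≤ ||A||_2 ≈ 10.2965; equality holds whenever A is normal, though it can also hold for some non-normal A.)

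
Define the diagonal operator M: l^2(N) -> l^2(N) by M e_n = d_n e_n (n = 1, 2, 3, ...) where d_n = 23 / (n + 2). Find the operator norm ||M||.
||M|| = 23/3 (attained at n = 1)

For M diagonal, ||M|| = sup_n |d_n| = sup_n 23/(n + 2). This is positive and strictly decreasing in n, so the supremum is attained at n = 1: d_1 = 23/(1 + 2) = 23/3. Hence ||M|| = 23/3.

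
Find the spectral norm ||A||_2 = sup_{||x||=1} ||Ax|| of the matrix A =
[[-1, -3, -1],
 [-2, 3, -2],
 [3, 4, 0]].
||A||_2 ≈ 6.1226 (= sqrt(largest eigenvalue of A^T A))

||A||_2 = sigma_max(A) = sqrt(lambda_max(A^T A)). Form the symmetric matrix M = A^T A =
[[14, 9, 5],
 [9, 34, -3],
 [5, -3, 5]].
Its characteristic polynomial (trace, sum of principal 2x2 minors, determinant of M give the coefficients) is
  p(λ) = det(λ I - M) = λ^3 - 53λ^2 + 601λ - 729.
No integer candidate from the rational root theorem (±divisors of 729) is a root, so the roots are irrational. The cubic discriminant is Δ = 115787232 > 0, so there are three distinct real roots. p(1) = -180 and p(2) = 269 have opposite signs, so a root lies in (1, 2); Newton's method refines it to λ ≈ 1.3755. p(14) = 41 and p(15) = -264 have opposite signs, so a root lies in (14, 15); Newton's method refines it to λ ≈ 14.1383. p(37) = -396 and p(38) = 449 have opposite signs, so a root lies in (37, 38); Newton's method refines it to λ ≈ 37.4862. Check (Vieta): the three roots sum to 53, matching tr M = 53.
So the eigenvalues of A^T A are ≈ 1.3755, 14.1383, 37.4862 (all ≥ 0, as they must be for A^T A). The largest is λ_max ≈ 37.4862, hence ||A||_2 = sqrt(λ_max) ≈ 6.1226.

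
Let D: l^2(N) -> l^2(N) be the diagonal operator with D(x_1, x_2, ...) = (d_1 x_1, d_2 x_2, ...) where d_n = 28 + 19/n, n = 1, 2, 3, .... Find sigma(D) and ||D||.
sigma(D) = {28 + 19/n : n ≥ 1} ∪ {28}; ||D|| = 47

A bounded diagonal operator on l^2 with diagonal entries d_n has spectrum equal to the closure of {d_n : n ≥ 1}: every d_n is an eigenvalue (with eigenvector e_n), so {d_n} ⊂ sigma(D); the spectrum is closed, so its closure is too; and for lambda not in the closure, (D - lambda I) has bounded inverse (the diagonal entries 1/(d_n - lambda) are bounded). For our sequence d_n = 28 + 19/n, n = 1, 2, 3, ...:
  - {d_n} = {28 + 19/n : n ≥ 1}; the only limit point is 28
  - closure = {28 + 19/n : n ≥ 1} ∪ {28}
For the norm: a diagonal operator has ||D|| = sup_n |d_n|. Here d_n = 28 + 19/n is positive and decreasing, so sup_n |d_n| = d_1 = 28 + 19 = 47. So ||D|| = 47.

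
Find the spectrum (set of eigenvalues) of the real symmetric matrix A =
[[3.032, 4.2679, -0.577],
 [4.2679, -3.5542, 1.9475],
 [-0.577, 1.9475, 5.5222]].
sigma(A) ≈ {-6, 5, 6}

A is real symmetric, so its spectrum consists of real eigenvalues. Expanding the characteristic polynomial of the displayed matrix gives
  det(λ I - A) = p(λ) = λ^3 + (-5)λ^2 + (-36)λ + (180.0039).
Solving p(λ) = 0 yields eigenvalues ≈ -6, 5, 6. (A is shown rounded to 4 decimals, so these recover the underlying integer eigenvalues to within that precision.)
Verification: the trace of A = 5 equals the sum of eigenvalues 5, and det(A) ≈ -180.0039 matches the eigenvalue product -180.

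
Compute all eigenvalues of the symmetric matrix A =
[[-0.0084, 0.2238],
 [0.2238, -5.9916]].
sigma(A) ≈ {-6, 0}

A is real symmetric, so its spectrum consists of real eigenvalues. Expanding the characteristic polynomial of the displayed matrix gives
  det(λ I - A) = p(λ) = λ^2 + (6)λ + (0).
Solving p(λ) = 0 yields eigenvalues ≈ -6, 0. (A is shown rounded to 4 decimals, so these recover the underlying integer eigenvalues to within that precision.)
Verification: the trace of A = -6 equals the sum of eigenvalues -6, and det(A) ≈ 0.0002 matches the eigenvalue product 0.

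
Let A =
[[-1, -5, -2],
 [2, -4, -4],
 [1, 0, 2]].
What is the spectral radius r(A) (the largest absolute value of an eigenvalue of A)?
r(A) ≈ 4.2185

The eigenvalues of A are the roots of its characteristic polynomial. With M = A (coefficients from the trace, the sum of principal 2x2 minors, and det A):
  p(λ) = det(λ I - M) = λ^3 + 3λ^2 + 6λ - 40.
No integer candidate from the rational root theorem (±divisors of 40) is a root, so the roots are irrational. The cubic discriminant is Δ = -52380 < 0, so there is one real root and a complex-conjugate pair. p(2) = -8 and p(3) = 32 have opposite signs, so a root lies in (2, 3); Newton's method refines it to λ ≈ 2.2477. Dividing out (λ - (2.2477)) leaves approximately λ^2 + 5.2477λ + 17.7956. For λ^2 + 5.2477λ + 17.7956 the discriminant is -43.6436. It is negative, so the remaining roots are the complex-conjugate pair λ ≈ -2.6239 ± 3.3032i. Their product equals the constant term, so |λ|^2 ≈ 17.7956 and |λ| ≈ 4.2185.
Thus the eigenvalues (to 4 decimals) are 2.2477 (modulus 2.2477); -2.6239 ± 3.3032i (modulus 4.2185). The spectral radius is the largest modulus: r(A) ≈ 4.2185. (Cross-check: r(A) ≤ ||A||_2 ≈ 7.7637; equality holds whenever A is normal, though it can also hold for some non-normal A.)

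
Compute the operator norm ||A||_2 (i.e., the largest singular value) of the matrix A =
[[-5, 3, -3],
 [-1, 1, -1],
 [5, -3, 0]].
||A||_2 ≈ 8.6795 (= sqrt(largest eigenvalue of A^T A))

||A||_2 = sigma_max(A) = sqrt(lambda_max(A^T A)). Form the symmetric matrix M = A^T A =
[[51, -31, 16],
 [-31, 19, -10],
 [16, -10, 10]].
Its characteristic polynomial (trace, sum of principal 2x2 minors, determinant of M give the coefficients) is
  p(λ) = det(λ I - M) = λ^3 - 80λ^2 + 352λ - 36.
No integer candidate from the rational root theorem (±divisors of 36) is a root, so the roots are irrational. The cubic discriminant is Δ = 563013456 > 0, so there are three distinct real roots. p(0) = -36 and p(1) = 237 have opposite signs, so a root lies in (0, 1); Newton's method refines it to λ ≈ 0.1048. p(4) = 156 and p(5) = -151 have opposite signs, so a root lies in (4, 5); Newton's method refines it to λ ≈ 4.5614. p(75) = -1761 and p(76) = 3612 have opposite signs, so a root lies in (75, 76); Newton's method refines it to λ ≈ 75.3338. Check (Vieta): the three roots sum to 80, matching tr M = 80.
So the eigenvalues of A^T A are ≈ 0.1048, 4.5614, 75.3338 (all ≥ 0, as they must be for A^T A). The largest is λ_max ≈ 75.3338, hence ||A||_2 = sqrt(λ_max) ≈ 8.6795.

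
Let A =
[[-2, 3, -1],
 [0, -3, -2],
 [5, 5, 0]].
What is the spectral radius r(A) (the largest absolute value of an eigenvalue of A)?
r(A) ≈ 4.0857

The eigenvalues of A are the roots of its characteristic polynomial. With M = A (coefficients from the trace, the sum of principal 2x2 minors, and det A):
  p(λ) = det(λ I - M) = λ^3 + 5λ^2 + 21λ + 65.
No integer candidate from the rational root theorem (±divisors of 65) is a root, so the roots are irrational. The cubic discriminant is Δ = -49744 < 0, so there is one real root and a complex-conjugate pair. p(-4) = -3 and p(-3) = 20 have opposite signs, so a root lies in (-4, -3); Newton's method refines it to λ ≈ -3.8939. Dividing out (λ - (-3.8939)) leaves approximately λ^2 + 1.1061λ + 16.6929. For λ^2 + 1.1061λ + 16.6929 the discriminant is -65.548. It is negative, so the remaining roots are the complex-conjugate pair λ ≈ -0.5531 ± 4.0481i. Their product equals the constant term, so |λ|^2 ≈ 16.6929 and |λ| ≈ 4.0857.
Thus the eigenvalues (to 4 decimals) are -3.8939 (modulus 3.8939); -0.5531 ± 4.0481i (modulus 4.0857). The spectral radius is the largest modulus: r(A) ≈ 4.0857. (Cross-check: r(A) ≤ ||A||_2 ≈ 7.5167; equality holds whenever A is normal, though it can also hold for some non-normal A.)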